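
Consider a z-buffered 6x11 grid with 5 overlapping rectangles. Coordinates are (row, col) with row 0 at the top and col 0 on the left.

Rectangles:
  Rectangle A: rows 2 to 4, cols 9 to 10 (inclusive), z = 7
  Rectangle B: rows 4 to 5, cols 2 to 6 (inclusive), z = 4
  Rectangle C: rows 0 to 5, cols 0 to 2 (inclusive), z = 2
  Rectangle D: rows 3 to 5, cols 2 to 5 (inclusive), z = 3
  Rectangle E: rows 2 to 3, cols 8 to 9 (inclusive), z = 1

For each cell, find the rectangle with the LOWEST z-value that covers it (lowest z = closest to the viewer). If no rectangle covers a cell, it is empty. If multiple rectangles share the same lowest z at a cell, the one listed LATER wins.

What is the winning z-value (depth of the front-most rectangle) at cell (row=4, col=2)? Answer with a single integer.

Answer: 2

Derivation:
Check cell (4,2):
  A: rows 2-4 cols 9-10 -> outside (col miss)
  B: rows 4-5 cols 2-6 z=4 -> covers; best now B (z=4)
  C: rows 0-5 cols 0-2 z=2 -> covers; best now C (z=2)
  D: rows 3-5 cols 2-5 z=3 -> covers; best now C (z=2)
  E: rows 2-3 cols 8-9 -> outside (row miss)
Winner: C at z=2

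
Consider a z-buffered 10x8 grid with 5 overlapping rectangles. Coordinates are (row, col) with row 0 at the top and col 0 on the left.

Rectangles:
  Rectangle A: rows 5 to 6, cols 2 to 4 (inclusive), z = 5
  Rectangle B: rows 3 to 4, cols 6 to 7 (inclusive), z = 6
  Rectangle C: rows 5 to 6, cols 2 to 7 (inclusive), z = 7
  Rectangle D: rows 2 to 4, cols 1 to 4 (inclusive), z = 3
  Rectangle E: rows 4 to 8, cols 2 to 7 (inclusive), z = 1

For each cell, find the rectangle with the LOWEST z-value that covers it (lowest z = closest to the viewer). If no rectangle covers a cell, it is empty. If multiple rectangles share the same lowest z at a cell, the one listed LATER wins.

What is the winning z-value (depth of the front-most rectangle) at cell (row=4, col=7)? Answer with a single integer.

Answer: 1

Derivation:
Check cell (4,7):
  A: rows 5-6 cols 2-4 -> outside (row miss)
  B: rows 3-4 cols 6-7 z=6 -> covers; best now B (z=6)
  C: rows 5-6 cols 2-7 -> outside (row miss)
  D: rows 2-4 cols 1-4 -> outside (col miss)
  E: rows 4-8 cols 2-7 z=1 -> covers; best now E (z=1)
Winner: E at z=1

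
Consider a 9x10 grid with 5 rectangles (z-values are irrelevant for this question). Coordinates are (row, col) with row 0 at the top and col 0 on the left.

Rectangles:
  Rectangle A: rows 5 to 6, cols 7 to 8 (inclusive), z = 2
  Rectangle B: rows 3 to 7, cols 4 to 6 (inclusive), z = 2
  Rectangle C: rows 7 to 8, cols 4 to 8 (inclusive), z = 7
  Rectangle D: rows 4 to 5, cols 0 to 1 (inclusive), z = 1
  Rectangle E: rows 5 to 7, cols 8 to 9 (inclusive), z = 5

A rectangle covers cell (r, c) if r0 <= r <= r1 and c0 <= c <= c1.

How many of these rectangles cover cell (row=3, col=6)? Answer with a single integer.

Answer: 1

Derivation:
Check cell (3,6):
  A: rows 5-6 cols 7-8 -> outside (row miss)
  B: rows 3-7 cols 4-6 -> covers
  C: rows 7-8 cols 4-8 -> outside (row miss)
  D: rows 4-5 cols 0-1 -> outside (row miss)
  E: rows 5-7 cols 8-9 -> outside (row miss)
Count covering = 1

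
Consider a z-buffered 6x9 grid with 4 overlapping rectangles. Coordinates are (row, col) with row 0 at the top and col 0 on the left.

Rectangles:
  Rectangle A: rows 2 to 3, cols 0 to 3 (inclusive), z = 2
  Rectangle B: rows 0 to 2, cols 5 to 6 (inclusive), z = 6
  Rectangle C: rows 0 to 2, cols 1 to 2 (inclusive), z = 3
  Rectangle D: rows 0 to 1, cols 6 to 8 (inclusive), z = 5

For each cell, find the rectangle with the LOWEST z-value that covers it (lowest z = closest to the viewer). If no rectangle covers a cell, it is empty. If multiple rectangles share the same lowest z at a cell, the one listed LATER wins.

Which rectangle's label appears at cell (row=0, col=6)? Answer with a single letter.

Check cell (0,6):
  A: rows 2-3 cols 0-3 -> outside (row miss)
  B: rows 0-2 cols 5-6 z=6 -> covers; best now B (z=6)
  C: rows 0-2 cols 1-2 -> outside (col miss)
  D: rows 0-1 cols 6-8 z=5 -> covers; best now D (z=5)
Winner: D at z=5

Answer: D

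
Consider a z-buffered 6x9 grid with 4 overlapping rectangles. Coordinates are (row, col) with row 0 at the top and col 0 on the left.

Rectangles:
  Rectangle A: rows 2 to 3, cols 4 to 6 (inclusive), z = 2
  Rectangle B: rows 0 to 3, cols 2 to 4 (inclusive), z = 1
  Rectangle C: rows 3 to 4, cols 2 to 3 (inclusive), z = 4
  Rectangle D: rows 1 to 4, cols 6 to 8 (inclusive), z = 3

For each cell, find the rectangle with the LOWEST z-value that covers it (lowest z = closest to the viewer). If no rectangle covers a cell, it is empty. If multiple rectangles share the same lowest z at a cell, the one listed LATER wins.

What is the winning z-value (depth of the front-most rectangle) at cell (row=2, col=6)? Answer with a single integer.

Answer: 2

Derivation:
Check cell (2,6):
  A: rows 2-3 cols 4-6 z=2 -> covers; best now A (z=2)
  B: rows 0-3 cols 2-4 -> outside (col miss)
  C: rows 3-4 cols 2-3 -> outside (row miss)
  D: rows 1-4 cols 6-8 z=3 -> covers; best now A (z=2)
Winner: A at z=2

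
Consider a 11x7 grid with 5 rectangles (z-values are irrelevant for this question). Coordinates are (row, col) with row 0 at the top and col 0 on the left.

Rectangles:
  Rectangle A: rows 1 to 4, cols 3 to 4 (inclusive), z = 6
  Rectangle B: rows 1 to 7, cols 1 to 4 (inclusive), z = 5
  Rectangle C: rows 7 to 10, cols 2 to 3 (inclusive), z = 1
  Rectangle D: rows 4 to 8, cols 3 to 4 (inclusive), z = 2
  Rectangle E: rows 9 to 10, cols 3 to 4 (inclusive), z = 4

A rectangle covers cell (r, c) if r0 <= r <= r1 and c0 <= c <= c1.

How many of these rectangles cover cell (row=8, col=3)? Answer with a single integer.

Answer: 2

Derivation:
Check cell (8,3):
  A: rows 1-4 cols 3-4 -> outside (row miss)
  B: rows 1-7 cols 1-4 -> outside (row miss)
  C: rows 7-10 cols 2-3 -> covers
  D: rows 4-8 cols 3-4 -> covers
  E: rows 9-10 cols 3-4 -> outside (row miss)
Count covering = 2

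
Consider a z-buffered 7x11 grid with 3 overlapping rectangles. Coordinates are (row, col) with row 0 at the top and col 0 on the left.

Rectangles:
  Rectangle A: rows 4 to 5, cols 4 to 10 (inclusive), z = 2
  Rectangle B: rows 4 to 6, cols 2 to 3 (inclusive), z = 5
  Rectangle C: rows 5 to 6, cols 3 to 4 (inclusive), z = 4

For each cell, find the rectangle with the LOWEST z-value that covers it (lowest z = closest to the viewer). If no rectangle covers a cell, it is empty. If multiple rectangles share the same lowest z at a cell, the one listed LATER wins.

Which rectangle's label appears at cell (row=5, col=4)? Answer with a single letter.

Answer: A

Derivation:
Check cell (5,4):
  A: rows 4-5 cols 4-10 z=2 -> covers; best now A (z=2)
  B: rows 4-6 cols 2-3 -> outside (col miss)
  C: rows 5-6 cols 3-4 z=4 -> covers; best now A (z=2)
Winner: A at z=2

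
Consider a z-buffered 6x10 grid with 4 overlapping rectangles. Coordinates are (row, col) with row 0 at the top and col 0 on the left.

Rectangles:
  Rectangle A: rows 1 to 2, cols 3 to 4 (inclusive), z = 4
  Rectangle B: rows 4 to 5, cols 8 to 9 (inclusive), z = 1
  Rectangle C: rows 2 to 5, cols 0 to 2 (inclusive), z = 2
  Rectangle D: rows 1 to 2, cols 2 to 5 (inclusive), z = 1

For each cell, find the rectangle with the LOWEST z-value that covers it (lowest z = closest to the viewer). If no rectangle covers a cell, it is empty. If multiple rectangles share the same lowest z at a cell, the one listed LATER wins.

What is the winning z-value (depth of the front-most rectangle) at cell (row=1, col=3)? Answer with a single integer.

Answer: 1

Derivation:
Check cell (1,3):
  A: rows 1-2 cols 3-4 z=4 -> covers; best now A (z=4)
  B: rows 4-5 cols 8-9 -> outside (row miss)
  C: rows 2-5 cols 0-2 -> outside (row miss)
  D: rows 1-2 cols 2-5 z=1 -> covers; best now D (z=1)
Winner: D at z=1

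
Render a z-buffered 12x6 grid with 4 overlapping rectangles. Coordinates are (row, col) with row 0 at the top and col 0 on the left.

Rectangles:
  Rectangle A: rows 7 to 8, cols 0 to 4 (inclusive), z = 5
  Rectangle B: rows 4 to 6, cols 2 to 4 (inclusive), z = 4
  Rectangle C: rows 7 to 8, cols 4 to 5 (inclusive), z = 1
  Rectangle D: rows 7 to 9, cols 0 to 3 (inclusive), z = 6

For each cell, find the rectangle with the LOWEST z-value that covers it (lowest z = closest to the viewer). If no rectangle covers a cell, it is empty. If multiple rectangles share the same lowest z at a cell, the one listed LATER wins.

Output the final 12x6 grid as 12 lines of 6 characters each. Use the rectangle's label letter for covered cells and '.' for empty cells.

......
......
......
......
..BBB.
..BBB.
..BBB.
AAAACC
AAAACC
DDDD..
......
......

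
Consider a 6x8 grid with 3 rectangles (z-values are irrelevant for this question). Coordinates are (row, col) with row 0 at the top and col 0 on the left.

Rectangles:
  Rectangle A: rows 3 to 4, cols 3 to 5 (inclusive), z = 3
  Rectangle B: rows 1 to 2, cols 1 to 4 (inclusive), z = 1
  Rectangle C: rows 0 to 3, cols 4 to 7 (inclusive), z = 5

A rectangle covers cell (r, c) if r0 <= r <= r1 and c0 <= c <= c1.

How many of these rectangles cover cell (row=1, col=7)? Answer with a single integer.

Check cell (1,7):
  A: rows 3-4 cols 3-5 -> outside (row miss)
  B: rows 1-2 cols 1-4 -> outside (col miss)
  C: rows 0-3 cols 4-7 -> covers
Count covering = 1

Answer: 1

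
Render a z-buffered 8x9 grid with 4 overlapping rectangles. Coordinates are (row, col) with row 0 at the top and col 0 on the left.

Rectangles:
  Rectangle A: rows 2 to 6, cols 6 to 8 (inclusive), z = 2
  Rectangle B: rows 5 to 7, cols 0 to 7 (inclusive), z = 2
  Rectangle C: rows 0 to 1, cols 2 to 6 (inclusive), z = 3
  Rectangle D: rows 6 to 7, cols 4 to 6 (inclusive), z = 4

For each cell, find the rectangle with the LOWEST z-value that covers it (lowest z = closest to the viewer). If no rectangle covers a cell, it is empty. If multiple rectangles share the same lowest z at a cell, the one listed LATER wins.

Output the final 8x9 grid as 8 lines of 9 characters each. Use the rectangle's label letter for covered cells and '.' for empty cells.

..CCCCC..
..CCCCC..
......AAA
......AAA
......AAA
BBBBBBBBA
BBBBBBBBA
BBBBBBBB.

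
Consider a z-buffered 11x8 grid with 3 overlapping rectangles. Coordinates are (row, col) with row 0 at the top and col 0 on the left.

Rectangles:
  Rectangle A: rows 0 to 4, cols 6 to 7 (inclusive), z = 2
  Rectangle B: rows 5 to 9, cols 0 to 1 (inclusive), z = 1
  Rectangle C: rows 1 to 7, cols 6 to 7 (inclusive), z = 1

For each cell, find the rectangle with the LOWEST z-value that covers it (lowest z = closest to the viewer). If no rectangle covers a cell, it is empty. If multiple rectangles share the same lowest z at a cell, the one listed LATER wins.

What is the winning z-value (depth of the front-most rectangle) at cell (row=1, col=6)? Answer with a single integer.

Check cell (1,6):
  A: rows 0-4 cols 6-7 z=2 -> covers; best now A (z=2)
  B: rows 5-9 cols 0-1 -> outside (row miss)
  C: rows 1-7 cols 6-7 z=1 -> covers; best now C (z=1)
Winner: C at z=1

Answer: 1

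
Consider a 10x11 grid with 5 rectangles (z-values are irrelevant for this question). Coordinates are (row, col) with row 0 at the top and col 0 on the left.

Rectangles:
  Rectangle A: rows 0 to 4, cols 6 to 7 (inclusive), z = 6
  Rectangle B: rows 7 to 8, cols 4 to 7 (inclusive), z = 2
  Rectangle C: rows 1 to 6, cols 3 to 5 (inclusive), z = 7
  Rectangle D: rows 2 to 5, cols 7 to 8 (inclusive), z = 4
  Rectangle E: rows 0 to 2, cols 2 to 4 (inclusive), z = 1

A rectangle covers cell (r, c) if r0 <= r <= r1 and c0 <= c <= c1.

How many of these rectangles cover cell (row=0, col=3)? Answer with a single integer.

Check cell (0,3):
  A: rows 0-4 cols 6-7 -> outside (col miss)
  B: rows 7-8 cols 4-7 -> outside (row miss)
  C: rows 1-6 cols 3-5 -> outside (row miss)
  D: rows 2-5 cols 7-8 -> outside (row miss)
  E: rows 0-2 cols 2-4 -> covers
Count covering = 1

Answer: 1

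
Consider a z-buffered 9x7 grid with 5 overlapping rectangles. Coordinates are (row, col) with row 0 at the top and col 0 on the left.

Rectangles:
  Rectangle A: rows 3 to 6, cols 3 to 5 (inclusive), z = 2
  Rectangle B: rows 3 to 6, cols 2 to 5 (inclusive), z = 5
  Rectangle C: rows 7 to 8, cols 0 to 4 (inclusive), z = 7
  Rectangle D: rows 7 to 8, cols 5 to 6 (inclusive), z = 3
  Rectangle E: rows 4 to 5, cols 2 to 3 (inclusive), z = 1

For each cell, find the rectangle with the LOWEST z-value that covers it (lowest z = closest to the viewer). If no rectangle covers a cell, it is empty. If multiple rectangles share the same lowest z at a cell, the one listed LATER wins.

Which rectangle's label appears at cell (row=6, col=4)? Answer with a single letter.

Check cell (6,4):
  A: rows 3-6 cols 3-5 z=2 -> covers; best now A (z=2)
  B: rows 3-6 cols 2-5 z=5 -> covers; best now A (z=2)
  C: rows 7-8 cols 0-4 -> outside (row miss)
  D: rows 7-8 cols 5-6 -> outside (row miss)
  E: rows 4-5 cols 2-3 -> outside (row miss)
Winner: A at z=2

Answer: A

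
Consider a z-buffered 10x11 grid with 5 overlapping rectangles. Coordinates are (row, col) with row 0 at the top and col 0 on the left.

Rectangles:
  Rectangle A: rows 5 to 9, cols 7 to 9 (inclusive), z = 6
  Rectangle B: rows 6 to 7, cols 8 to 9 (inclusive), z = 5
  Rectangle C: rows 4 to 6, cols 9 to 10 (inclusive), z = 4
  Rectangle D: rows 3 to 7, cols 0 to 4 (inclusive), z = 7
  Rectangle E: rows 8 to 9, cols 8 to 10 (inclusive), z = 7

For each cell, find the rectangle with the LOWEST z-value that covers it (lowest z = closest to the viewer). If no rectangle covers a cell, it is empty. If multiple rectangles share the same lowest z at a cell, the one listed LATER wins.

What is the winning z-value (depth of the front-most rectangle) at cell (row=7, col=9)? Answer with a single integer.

Answer: 5

Derivation:
Check cell (7,9):
  A: rows 5-9 cols 7-9 z=6 -> covers; best now A (z=6)
  B: rows 6-7 cols 8-9 z=5 -> covers; best now B (z=5)
  C: rows 4-6 cols 9-10 -> outside (row miss)
  D: rows 3-7 cols 0-4 -> outside (col miss)
  E: rows 8-9 cols 8-10 -> outside (row miss)
Winner: B at z=5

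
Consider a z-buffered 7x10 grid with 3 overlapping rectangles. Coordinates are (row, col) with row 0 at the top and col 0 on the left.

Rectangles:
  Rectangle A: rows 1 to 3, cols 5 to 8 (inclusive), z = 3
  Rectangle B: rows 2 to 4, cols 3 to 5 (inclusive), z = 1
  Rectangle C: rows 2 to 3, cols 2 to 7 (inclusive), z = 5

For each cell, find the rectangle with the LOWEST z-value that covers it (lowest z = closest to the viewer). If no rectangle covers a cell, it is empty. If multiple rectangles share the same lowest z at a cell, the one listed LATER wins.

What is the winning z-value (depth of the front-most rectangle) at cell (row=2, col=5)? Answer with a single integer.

Answer: 1

Derivation:
Check cell (2,5):
  A: rows 1-3 cols 5-8 z=3 -> covers; best now A (z=3)
  B: rows 2-4 cols 3-5 z=1 -> covers; best now B (z=1)
  C: rows 2-3 cols 2-7 z=5 -> covers; best now B (z=1)
Winner: B at z=1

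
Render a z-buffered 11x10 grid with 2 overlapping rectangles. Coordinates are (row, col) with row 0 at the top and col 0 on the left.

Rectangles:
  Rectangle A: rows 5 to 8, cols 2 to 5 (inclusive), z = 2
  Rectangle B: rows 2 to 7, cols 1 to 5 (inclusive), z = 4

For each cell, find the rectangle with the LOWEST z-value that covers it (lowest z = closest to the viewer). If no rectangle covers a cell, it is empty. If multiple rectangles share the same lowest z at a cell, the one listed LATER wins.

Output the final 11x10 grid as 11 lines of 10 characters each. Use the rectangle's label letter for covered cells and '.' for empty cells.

..........
..........
.BBBBB....
.BBBBB....
.BBBBB....
.BAAAA....
.BAAAA....
.BAAAA....
..AAAA....
..........
..........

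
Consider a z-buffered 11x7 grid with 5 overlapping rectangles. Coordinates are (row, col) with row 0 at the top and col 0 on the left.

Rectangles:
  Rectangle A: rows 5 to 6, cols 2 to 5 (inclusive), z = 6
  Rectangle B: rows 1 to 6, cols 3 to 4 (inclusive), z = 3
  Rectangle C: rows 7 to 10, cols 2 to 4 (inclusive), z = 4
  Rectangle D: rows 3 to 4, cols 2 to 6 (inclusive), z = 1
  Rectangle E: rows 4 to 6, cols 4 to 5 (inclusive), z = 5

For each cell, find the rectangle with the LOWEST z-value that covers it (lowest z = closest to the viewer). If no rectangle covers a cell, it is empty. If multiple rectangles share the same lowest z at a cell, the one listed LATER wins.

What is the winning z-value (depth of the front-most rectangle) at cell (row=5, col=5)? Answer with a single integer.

Check cell (5,5):
  A: rows 5-6 cols 2-5 z=6 -> covers; best now A (z=6)
  B: rows 1-6 cols 3-4 -> outside (col miss)
  C: rows 7-10 cols 2-4 -> outside (row miss)
  D: rows 3-4 cols 2-6 -> outside (row miss)
  E: rows 4-6 cols 4-5 z=5 -> covers; best now E (z=5)
Winner: E at z=5

Answer: 5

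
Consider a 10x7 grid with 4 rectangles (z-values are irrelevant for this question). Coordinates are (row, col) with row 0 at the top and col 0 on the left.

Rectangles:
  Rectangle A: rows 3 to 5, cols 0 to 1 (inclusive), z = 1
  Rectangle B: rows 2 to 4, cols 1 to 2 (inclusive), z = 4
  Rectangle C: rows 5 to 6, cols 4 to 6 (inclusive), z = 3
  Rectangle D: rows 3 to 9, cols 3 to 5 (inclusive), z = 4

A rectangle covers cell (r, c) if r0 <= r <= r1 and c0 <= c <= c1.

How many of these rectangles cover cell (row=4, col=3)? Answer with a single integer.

Check cell (4,3):
  A: rows 3-5 cols 0-1 -> outside (col miss)
  B: rows 2-4 cols 1-2 -> outside (col miss)
  C: rows 5-6 cols 4-6 -> outside (row miss)
  D: rows 3-9 cols 3-5 -> covers
Count covering = 1

Answer: 1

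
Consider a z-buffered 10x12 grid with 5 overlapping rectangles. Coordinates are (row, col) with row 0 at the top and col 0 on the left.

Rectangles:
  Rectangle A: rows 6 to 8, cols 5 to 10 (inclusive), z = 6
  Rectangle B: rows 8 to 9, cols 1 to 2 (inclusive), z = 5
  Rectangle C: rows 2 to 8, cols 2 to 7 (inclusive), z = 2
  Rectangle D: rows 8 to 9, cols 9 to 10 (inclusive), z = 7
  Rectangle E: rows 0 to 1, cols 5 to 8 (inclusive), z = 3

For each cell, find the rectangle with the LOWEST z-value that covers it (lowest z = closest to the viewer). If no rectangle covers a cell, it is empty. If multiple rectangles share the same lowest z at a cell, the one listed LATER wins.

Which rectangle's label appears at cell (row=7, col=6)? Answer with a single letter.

Answer: C

Derivation:
Check cell (7,6):
  A: rows 6-8 cols 5-10 z=6 -> covers; best now A (z=6)
  B: rows 8-9 cols 1-2 -> outside (row miss)
  C: rows 2-8 cols 2-7 z=2 -> covers; best now C (z=2)
  D: rows 8-9 cols 9-10 -> outside (row miss)
  E: rows 0-1 cols 5-8 -> outside (row miss)
Winner: C at z=2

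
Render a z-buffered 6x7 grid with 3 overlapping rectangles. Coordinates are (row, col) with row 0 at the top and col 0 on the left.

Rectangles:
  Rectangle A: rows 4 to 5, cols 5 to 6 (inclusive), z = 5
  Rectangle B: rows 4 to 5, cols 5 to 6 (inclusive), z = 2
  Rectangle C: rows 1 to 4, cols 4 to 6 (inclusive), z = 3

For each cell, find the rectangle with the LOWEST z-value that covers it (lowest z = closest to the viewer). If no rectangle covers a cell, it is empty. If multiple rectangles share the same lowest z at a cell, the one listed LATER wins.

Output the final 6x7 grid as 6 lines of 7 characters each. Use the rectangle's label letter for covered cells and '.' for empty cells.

.......
....CCC
....CCC
....CCC
....CBB
.....BB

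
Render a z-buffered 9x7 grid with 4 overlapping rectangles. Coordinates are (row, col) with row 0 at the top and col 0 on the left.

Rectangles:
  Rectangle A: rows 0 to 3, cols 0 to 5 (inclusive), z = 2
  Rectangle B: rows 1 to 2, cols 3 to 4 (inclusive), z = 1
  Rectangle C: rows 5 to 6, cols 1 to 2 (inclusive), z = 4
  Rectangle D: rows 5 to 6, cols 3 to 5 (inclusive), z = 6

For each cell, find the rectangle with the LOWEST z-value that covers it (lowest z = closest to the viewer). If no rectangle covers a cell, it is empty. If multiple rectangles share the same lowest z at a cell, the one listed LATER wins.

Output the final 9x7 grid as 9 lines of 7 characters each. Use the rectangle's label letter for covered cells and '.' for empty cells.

AAAAAA.
AAABBA.
AAABBA.
AAAAAA.
.......
.CCDDD.
.CCDDD.
.......
.......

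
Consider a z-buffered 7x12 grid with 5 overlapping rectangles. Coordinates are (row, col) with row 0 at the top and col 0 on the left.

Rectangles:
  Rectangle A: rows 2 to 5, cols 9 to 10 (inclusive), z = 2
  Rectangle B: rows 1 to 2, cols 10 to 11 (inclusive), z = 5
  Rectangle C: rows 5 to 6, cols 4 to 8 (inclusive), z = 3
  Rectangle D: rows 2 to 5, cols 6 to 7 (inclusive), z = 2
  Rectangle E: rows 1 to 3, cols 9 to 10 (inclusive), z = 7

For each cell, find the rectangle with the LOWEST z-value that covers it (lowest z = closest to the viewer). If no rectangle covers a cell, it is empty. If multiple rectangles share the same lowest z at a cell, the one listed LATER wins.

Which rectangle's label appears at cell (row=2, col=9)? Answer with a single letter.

Check cell (2,9):
  A: rows 2-5 cols 9-10 z=2 -> covers; best now A (z=2)
  B: rows 1-2 cols 10-11 -> outside (col miss)
  C: rows 5-6 cols 4-8 -> outside (row miss)
  D: rows 2-5 cols 6-7 -> outside (col miss)
  E: rows 1-3 cols 9-10 z=7 -> covers; best now A (z=2)
Winner: A at z=2

Answer: A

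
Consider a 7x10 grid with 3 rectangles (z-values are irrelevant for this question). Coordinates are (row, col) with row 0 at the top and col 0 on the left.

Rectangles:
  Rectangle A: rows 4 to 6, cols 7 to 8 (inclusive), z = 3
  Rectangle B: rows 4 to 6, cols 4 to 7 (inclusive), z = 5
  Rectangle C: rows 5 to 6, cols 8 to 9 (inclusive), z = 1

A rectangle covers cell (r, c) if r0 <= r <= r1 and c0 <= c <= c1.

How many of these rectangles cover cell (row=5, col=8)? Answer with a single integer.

Answer: 2

Derivation:
Check cell (5,8):
  A: rows 4-6 cols 7-8 -> covers
  B: rows 4-6 cols 4-7 -> outside (col miss)
  C: rows 5-6 cols 8-9 -> covers
Count covering = 2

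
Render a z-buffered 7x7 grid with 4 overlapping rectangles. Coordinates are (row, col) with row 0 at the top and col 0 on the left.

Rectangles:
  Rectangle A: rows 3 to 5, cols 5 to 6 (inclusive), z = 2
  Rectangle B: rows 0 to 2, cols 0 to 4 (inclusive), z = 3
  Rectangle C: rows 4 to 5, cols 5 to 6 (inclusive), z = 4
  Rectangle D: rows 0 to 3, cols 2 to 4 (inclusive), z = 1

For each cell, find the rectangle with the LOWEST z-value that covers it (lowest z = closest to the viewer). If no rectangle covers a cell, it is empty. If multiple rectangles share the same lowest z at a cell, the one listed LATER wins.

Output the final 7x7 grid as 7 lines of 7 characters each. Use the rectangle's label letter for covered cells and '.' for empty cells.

BBDDD..
BBDDD..
BBDDD..
..DDDAA
.....AA
.....AA
.......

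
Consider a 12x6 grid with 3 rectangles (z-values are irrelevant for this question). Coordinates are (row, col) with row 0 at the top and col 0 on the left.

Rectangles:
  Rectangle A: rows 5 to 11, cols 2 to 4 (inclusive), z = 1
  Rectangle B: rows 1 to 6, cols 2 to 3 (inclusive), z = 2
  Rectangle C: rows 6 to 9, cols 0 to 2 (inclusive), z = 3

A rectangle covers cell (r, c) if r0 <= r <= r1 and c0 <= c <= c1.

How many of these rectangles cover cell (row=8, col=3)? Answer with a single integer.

Check cell (8,3):
  A: rows 5-11 cols 2-4 -> covers
  B: rows 1-6 cols 2-3 -> outside (row miss)
  C: rows 6-9 cols 0-2 -> outside (col miss)
Count covering = 1

Answer: 1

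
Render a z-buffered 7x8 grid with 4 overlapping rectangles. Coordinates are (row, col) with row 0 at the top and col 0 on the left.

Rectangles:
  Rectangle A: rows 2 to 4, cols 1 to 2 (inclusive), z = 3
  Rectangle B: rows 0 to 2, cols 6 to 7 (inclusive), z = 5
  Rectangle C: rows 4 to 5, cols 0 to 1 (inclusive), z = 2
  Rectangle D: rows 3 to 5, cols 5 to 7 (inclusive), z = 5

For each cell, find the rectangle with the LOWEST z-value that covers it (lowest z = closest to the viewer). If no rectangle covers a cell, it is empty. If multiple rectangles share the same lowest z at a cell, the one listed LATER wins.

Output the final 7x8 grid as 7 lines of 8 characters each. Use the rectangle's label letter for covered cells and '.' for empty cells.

......BB
......BB
.AA...BB
.AA..DDD
CCA..DDD
CC...DDD
........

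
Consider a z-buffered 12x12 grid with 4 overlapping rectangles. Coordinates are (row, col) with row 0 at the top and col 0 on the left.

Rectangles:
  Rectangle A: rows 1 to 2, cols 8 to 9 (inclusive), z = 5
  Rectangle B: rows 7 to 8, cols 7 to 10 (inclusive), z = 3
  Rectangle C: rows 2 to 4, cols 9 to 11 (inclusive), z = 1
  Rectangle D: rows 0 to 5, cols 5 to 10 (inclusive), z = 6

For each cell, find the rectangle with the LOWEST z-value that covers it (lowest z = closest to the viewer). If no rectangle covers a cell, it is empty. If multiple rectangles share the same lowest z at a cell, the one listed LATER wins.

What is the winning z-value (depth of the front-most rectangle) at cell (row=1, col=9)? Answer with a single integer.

Check cell (1,9):
  A: rows 1-2 cols 8-9 z=5 -> covers; best now A (z=5)
  B: rows 7-8 cols 7-10 -> outside (row miss)
  C: rows 2-4 cols 9-11 -> outside (row miss)
  D: rows 0-5 cols 5-10 z=6 -> covers; best now A (z=5)
Winner: A at z=5

Answer: 5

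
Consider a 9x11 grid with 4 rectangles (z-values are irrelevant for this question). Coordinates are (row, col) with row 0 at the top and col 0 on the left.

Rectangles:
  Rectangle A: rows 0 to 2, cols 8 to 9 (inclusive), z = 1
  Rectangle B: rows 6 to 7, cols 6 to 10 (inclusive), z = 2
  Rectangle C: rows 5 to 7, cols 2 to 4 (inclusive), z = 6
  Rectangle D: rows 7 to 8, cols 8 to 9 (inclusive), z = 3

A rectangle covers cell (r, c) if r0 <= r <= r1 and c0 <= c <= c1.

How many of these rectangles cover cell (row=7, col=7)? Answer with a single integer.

Answer: 1

Derivation:
Check cell (7,7):
  A: rows 0-2 cols 8-9 -> outside (row miss)
  B: rows 6-7 cols 6-10 -> covers
  C: rows 5-7 cols 2-4 -> outside (col miss)
  D: rows 7-8 cols 8-9 -> outside (col miss)
Count covering = 1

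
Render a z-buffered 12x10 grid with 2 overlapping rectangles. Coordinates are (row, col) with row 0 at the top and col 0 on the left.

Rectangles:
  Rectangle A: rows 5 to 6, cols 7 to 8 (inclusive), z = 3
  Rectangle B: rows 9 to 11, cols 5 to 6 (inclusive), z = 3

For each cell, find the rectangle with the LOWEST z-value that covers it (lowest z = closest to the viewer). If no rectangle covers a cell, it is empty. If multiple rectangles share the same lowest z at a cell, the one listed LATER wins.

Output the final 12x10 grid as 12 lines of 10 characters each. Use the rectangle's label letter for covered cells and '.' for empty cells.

..........
..........
..........
..........
..........
.......AA.
.......AA.
..........
..........
.....BB...
.....BB...
.....BB...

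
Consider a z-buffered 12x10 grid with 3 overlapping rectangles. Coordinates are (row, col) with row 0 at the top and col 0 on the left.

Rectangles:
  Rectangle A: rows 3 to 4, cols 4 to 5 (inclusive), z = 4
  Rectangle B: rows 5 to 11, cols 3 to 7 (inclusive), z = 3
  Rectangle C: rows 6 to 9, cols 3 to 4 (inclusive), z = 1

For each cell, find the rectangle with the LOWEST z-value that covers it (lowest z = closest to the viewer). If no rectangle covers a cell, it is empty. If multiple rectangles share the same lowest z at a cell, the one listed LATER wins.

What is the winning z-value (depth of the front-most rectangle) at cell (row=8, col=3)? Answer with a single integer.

Answer: 1

Derivation:
Check cell (8,3):
  A: rows 3-4 cols 4-5 -> outside (row miss)
  B: rows 5-11 cols 3-7 z=3 -> covers; best now B (z=3)
  C: rows 6-9 cols 3-4 z=1 -> covers; best now C (z=1)
Winner: C at z=1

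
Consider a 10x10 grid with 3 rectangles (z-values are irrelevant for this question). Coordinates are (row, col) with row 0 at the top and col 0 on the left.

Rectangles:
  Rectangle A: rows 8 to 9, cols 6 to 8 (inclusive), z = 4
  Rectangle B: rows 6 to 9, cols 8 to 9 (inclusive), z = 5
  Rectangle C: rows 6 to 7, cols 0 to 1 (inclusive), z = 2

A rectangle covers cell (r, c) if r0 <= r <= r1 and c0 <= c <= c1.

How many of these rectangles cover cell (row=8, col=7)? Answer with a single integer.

Answer: 1

Derivation:
Check cell (8,7):
  A: rows 8-9 cols 6-8 -> covers
  B: rows 6-9 cols 8-9 -> outside (col miss)
  C: rows 6-7 cols 0-1 -> outside (row miss)
Count covering = 1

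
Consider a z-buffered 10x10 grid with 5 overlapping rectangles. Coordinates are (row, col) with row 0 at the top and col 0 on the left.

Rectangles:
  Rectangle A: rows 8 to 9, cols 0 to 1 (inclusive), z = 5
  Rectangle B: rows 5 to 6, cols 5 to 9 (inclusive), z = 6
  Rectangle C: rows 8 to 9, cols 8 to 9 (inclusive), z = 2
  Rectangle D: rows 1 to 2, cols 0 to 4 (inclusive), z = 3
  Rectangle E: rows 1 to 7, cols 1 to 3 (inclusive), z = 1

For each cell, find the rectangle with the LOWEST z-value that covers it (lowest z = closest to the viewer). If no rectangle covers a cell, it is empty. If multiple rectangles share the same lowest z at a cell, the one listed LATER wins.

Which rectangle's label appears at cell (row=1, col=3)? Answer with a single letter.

Answer: E

Derivation:
Check cell (1,3):
  A: rows 8-9 cols 0-1 -> outside (row miss)
  B: rows 5-6 cols 5-9 -> outside (row miss)
  C: rows 8-9 cols 8-9 -> outside (row miss)
  D: rows 1-2 cols 0-4 z=3 -> covers; best now D (z=3)
  E: rows 1-7 cols 1-3 z=1 -> covers; best now E (z=1)
Winner: E at z=1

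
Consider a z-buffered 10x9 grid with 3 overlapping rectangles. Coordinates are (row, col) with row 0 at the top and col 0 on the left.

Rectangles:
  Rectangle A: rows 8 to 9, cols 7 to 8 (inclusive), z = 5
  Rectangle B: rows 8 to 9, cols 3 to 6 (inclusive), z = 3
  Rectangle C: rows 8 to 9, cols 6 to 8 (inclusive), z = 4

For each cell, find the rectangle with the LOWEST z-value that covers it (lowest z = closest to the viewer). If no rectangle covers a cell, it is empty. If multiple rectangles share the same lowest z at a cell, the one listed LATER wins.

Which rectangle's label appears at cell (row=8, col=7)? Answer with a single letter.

Check cell (8,7):
  A: rows 8-9 cols 7-8 z=5 -> covers; best now A (z=5)
  B: rows 8-9 cols 3-6 -> outside (col miss)
  C: rows 8-9 cols 6-8 z=4 -> covers; best now C (z=4)
Winner: C at z=4

Answer: C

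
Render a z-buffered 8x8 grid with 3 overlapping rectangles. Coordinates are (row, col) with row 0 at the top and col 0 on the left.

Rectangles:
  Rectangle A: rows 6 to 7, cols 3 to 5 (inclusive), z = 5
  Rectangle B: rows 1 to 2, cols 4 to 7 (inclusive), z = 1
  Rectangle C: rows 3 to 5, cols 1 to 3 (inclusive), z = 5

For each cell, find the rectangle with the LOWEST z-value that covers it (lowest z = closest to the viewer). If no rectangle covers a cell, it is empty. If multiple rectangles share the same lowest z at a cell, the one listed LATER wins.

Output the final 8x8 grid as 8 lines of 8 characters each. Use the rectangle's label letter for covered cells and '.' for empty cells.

........
....BBBB
....BBBB
.CCC....
.CCC....
.CCC....
...AAA..
...AAA..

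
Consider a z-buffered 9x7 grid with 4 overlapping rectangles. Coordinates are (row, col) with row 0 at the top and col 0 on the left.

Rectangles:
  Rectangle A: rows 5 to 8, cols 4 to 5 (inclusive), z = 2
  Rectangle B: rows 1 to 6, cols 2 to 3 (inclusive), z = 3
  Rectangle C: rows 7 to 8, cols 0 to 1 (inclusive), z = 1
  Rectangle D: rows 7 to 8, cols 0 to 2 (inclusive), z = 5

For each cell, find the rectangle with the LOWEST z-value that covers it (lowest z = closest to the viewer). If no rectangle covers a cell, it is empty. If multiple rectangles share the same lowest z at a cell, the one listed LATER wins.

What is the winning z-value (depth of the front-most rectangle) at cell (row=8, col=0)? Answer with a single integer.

Check cell (8,0):
  A: rows 5-8 cols 4-5 -> outside (col miss)
  B: rows 1-6 cols 2-3 -> outside (row miss)
  C: rows 7-8 cols 0-1 z=1 -> covers; best now C (z=1)
  D: rows 7-8 cols 0-2 z=5 -> covers; best now C (z=1)
Winner: C at z=1

Answer: 1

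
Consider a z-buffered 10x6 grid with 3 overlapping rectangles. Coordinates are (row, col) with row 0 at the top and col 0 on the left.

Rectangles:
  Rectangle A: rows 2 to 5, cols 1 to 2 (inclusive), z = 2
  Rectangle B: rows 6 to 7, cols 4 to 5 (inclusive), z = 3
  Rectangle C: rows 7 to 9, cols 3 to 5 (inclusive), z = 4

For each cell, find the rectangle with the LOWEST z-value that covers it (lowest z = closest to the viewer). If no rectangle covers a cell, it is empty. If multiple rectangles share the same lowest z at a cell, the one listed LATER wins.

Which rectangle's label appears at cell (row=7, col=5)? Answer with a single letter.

Check cell (7,5):
  A: rows 2-5 cols 1-2 -> outside (row miss)
  B: rows 6-7 cols 4-5 z=3 -> covers; best now B (z=3)
  C: rows 7-9 cols 3-5 z=4 -> covers; best now B (z=3)
Winner: B at z=3

Answer: B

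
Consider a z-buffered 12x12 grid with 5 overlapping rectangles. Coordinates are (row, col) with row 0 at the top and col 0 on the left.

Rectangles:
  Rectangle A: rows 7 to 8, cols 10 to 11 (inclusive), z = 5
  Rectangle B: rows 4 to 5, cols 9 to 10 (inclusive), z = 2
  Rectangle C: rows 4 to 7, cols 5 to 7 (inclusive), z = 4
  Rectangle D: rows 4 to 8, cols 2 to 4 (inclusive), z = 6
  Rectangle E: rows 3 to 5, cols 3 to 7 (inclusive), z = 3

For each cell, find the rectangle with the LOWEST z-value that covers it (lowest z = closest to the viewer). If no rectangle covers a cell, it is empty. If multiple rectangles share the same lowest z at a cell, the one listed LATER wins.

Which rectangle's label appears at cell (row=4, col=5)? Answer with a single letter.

Answer: E

Derivation:
Check cell (4,5):
  A: rows 7-8 cols 10-11 -> outside (row miss)
  B: rows 4-5 cols 9-10 -> outside (col miss)
  C: rows 4-7 cols 5-7 z=4 -> covers; best now C (z=4)
  D: rows 4-8 cols 2-4 -> outside (col miss)
  E: rows 3-5 cols 3-7 z=3 -> covers; best now E (z=3)
Winner: E at z=3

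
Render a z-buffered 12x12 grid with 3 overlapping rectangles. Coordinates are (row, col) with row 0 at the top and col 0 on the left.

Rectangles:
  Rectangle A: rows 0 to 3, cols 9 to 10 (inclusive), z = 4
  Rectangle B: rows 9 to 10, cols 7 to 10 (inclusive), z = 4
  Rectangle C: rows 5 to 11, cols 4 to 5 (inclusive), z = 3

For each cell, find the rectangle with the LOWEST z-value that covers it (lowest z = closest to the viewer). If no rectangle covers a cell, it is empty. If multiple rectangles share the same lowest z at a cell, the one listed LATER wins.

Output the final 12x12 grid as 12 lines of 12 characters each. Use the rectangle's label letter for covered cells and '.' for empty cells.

.........AA.
.........AA.
.........AA.
.........AA.
............
....CC......
....CC......
....CC......
....CC......
....CC.BBBB.
....CC.BBBB.
....CC......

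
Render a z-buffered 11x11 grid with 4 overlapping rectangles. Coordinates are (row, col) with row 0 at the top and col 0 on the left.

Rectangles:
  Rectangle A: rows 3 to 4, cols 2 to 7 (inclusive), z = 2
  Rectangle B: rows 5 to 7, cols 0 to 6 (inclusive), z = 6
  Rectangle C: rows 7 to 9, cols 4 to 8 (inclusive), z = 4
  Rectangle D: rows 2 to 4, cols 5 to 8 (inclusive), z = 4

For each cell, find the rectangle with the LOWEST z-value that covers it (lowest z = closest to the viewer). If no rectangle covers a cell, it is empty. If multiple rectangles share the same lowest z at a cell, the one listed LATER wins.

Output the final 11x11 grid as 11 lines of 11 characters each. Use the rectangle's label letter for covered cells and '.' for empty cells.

...........
...........
.....DDDD..
..AAAAAAD..
..AAAAAAD..
BBBBBBB....
BBBBBBB....
BBBBCCCCC..
....CCCCC..
....CCCCC..
...........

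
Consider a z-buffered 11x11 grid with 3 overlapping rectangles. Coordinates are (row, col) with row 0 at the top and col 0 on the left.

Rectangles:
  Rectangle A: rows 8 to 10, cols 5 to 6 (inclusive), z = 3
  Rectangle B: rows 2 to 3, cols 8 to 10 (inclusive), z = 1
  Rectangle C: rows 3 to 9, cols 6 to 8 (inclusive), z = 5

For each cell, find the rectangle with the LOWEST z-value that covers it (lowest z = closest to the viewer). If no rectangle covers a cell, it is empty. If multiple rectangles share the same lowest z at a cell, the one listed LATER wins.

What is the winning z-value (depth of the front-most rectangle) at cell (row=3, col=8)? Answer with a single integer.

Check cell (3,8):
  A: rows 8-10 cols 5-6 -> outside (row miss)
  B: rows 2-3 cols 8-10 z=1 -> covers; best now B (z=1)
  C: rows 3-9 cols 6-8 z=5 -> covers; best now B (z=1)
Winner: B at z=1

Answer: 1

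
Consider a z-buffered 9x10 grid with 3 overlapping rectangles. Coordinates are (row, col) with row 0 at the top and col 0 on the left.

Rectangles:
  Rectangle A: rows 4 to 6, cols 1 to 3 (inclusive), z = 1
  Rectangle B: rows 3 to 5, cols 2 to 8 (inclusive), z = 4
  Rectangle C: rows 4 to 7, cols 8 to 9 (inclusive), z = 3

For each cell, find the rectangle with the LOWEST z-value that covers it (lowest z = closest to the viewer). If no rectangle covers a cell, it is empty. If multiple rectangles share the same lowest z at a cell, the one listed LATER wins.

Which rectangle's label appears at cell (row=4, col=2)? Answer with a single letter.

Answer: A

Derivation:
Check cell (4,2):
  A: rows 4-6 cols 1-3 z=1 -> covers; best now A (z=1)
  B: rows 3-5 cols 2-8 z=4 -> covers; best now A (z=1)
  C: rows 4-7 cols 8-9 -> outside (col miss)
Winner: A at z=1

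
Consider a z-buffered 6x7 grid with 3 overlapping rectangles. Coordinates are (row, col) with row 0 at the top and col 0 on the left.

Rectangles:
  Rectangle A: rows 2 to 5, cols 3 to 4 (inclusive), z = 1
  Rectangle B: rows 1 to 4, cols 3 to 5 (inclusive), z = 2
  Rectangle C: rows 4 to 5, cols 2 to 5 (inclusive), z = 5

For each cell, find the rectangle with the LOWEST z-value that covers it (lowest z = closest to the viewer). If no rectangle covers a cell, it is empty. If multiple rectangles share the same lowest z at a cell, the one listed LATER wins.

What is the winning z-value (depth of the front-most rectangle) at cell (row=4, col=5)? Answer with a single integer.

Answer: 2

Derivation:
Check cell (4,5):
  A: rows 2-5 cols 3-4 -> outside (col miss)
  B: rows 1-4 cols 3-5 z=2 -> covers; best now B (z=2)
  C: rows 4-5 cols 2-5 z=5 -> covers; best now B (z=2)
Winner: B at z=2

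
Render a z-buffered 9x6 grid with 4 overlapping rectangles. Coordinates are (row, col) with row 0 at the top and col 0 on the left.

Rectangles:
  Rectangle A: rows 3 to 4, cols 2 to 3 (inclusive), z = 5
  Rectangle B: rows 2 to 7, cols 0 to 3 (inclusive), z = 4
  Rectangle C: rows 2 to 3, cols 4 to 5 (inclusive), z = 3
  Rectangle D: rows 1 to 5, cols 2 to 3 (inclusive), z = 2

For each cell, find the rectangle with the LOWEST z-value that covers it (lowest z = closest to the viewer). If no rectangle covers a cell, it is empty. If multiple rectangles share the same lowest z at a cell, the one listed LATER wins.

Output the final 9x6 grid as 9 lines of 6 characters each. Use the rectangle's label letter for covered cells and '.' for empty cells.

......
..DD..
BBDDCC
BBDDCC
BBDD..
BBDD..
BBBB..
BBBB..
......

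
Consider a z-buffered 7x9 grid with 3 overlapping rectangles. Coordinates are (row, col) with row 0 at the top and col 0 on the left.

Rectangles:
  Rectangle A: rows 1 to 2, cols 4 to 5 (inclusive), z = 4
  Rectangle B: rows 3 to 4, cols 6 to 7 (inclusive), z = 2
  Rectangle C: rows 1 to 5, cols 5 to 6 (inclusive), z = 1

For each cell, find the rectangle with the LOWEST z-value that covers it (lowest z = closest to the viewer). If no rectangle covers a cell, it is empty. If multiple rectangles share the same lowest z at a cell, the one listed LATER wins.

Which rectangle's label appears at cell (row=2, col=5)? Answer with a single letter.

Check cell (2,5):
  A: rows 1-2 cols 4-5 z=4 -> covers; best now A (z=4)
  B: rows 3-4 cols 6-7 -> outside (row miss)
  C: rows 1-5 cols 5-6 z=1 -> covers; best now C (z=1)
Winner: C at z=1

Answer: C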